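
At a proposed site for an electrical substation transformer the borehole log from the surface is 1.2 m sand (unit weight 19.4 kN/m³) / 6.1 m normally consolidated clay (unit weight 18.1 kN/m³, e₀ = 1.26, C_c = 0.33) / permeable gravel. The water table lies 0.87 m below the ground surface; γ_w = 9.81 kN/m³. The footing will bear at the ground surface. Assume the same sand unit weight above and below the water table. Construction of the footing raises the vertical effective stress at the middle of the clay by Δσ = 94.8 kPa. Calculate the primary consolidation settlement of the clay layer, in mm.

S_c ≈ 437 mm

Mid-depth of clay below the ground surface: z = 1.2 + 6.1/2 = 4.25 m.
Total vertical stress at mid-clay: σ_v = 19.4×1.2 + 18.1×3.05 = 78.485 kPa.
Pore pressure: u = 9.81×(4.25 − 0.87) = 33.158 kPa.
Initial effective stress: σ'_0 = σ_v − u = 78.485 − 33.158 = 45.327 kPa.
Final effective stress: σ'_f = σ'_0 + Δσ = 45.327 + 94.8 = 140.13 kPa.
Normally consolidated clay, so the full stress increment lies on the virgin compression line:
S_c = C_c·H/(1+e₀)·log₁₀(σ'_f/σ'_0) = 0.33×6.1/(1+1.26)×log₁₀(140.13/45.327)
    = 0.89071 × 0.49017 = 0.4366 m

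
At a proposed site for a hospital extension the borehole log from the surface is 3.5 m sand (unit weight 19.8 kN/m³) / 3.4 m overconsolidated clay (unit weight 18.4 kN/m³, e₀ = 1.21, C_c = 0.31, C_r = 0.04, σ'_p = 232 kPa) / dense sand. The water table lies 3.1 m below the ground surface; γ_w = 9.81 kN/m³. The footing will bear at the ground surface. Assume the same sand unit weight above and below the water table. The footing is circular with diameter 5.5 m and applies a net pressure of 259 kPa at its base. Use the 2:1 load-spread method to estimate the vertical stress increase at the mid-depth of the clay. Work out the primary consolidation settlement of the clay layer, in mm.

S_c ≈ 16.5 mm

Mid-depth of clay below the ground surface: z = 3.5 + 3.4/2 = 5.2 m.
Total vertical stress at mid-clay: σ_v = 19.8×3.5 + 18.4×1.7 = 100.58 kPa.
Pore pressure: u = 9.81×(5.2 − 3.1) = 20.601 kPa.
Initial effective stress: σ'_0 = σ_v − u = 100.58 − 20.601 = 79.979 kPa.
Stress increase at mid-clay by the 2:1 spreading method:
Δσ ≈ qD²/(D+z)² = 259×5.5²/(5.5+5.2)² = 68.432 kPa
Final effective stress: σ'_f = 79.979 + 68.432 = 148.41 kPa.
σ'_f = 148.41 ≤ σ'_p = 232 kPa, so the clay remains overconsolidated and only the recompression index applies:
S_c = C_r·H/(1+e₀)·log₁₀(σ'_f/σ'_0) = 0.04×3.4/2.21×log₁₀(148.41/79.979)
    = 0.06154 × 0.26849 = 0.01652 m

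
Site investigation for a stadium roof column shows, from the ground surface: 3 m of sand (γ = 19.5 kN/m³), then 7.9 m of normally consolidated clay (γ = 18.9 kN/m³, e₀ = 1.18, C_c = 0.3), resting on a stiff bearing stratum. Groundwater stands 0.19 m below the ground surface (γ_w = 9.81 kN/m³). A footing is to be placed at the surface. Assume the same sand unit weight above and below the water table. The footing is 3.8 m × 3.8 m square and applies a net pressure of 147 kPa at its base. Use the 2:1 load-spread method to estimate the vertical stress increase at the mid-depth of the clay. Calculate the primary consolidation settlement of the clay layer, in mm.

S_c ≈ 115 mm

Mid-depth of clay below the ground surface: z = 3 + 7.9/2 = 6.95 m.
Total vertical stress at mid-clay: σ_v = 19.5×3 + 18.9×3.95 = 133.16 kPa.
Pore pressure: u = 9.81×(6.95 − 0.19) = 66.316 kPa.
Initial effective stress: σ'_0 = σ_v − u = 133.16 − 66.316 = 66.844 kPa.
Stress increase at mid-clay by the 2:1 spreading method:
Δσ = qBL/((B+z)(L+z)) = 147×3.8×3.8/((3.8+6.95)(3.8+6.95)) = 18.368 kPa
Final effective stress: σ'_f = σ'_0 + Δσ = 66.844 + 18.368 = 85.212 kPa.
Normally consolidated clay, so the full stress increment lies on the virgin compression line:
S_c = C_c·H/(1+e₀)·log₁₀(σ'_f/σ'_0) = 0.3×7.9/(1+1.18)×log₁₀(85.212/66.844)
    = 1.0872 × 0.10544 = 0.1146 m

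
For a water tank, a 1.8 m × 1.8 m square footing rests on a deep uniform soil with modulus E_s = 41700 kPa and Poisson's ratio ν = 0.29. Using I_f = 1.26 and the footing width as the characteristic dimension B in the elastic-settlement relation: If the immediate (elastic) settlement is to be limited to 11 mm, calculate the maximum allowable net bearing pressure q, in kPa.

S_e = q·B·(1−ν²)/E_s · I_f  ⇒  q = S_e·E_s / (B·(1−ν²)·I_f).
q = 0.011 × 41700 / (1.8 × 0.9159 × 1.26) = 220.8 kPa

q ≈ 221 kPa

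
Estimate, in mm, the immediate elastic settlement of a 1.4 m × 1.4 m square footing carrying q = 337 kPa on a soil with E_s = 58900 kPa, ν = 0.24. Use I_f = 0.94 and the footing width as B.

Immediate (elastic) settlement: S_e = q·B·(1−ν²)/E_s · I_f.
S_e = 337 × 1.4 × (1 − 0.24²) / 58900 × 0.94
    = 337 × 1.4 × 0.9424 / 58900 × 0.94
    = 0.007096 m = 7.096 mm

S_e ≈ 7.1 mm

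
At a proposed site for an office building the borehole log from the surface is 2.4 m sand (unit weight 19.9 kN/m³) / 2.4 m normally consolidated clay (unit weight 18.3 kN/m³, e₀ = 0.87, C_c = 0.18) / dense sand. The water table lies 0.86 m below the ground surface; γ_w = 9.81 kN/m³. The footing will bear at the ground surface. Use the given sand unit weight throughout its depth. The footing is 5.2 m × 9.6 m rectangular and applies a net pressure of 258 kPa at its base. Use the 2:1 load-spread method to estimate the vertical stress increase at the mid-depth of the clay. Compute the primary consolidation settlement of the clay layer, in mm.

S_c ≈ 128 mm

Mid-depth of clay below the ground surface: z = 2.4 + 2.4/2 = 3.6 m.
Total vertical stress at mid-clay: σ_v = 19.9×2.4 + 18.3×1.2 = 69.72 kPa.
Pore pressure: u = 9.81×(3.6 − 0.86) = 26.879 kPa.
Initial effective stress: σ'_0 = σ_v − u = 69.72 − 26.879 = 42.841 kPa.
Stress increase at mid-clay by the 2:1 spreading method:
Δσ = qBL/((B+z)(L+z)) = 258×5.2×9.6/((5.2+3.6)(9.6+3.6)) = 110.88 kPa
Final effective stress: σ'_f = σ'_0 + Δσ = 42.841 + 110.88 = 153.72 kPa.
Normally consolidated clay, so the full stress increment lies on the virgin compression line:
S_c = C_c·H/(1+e₀)·log₁₀(σ'_f/σ'_0) = 0.18×2.4/(1+0.87)×log₁₀(153.72/42.841)
    = 0.23102 × 0.55487 = 0.1282 m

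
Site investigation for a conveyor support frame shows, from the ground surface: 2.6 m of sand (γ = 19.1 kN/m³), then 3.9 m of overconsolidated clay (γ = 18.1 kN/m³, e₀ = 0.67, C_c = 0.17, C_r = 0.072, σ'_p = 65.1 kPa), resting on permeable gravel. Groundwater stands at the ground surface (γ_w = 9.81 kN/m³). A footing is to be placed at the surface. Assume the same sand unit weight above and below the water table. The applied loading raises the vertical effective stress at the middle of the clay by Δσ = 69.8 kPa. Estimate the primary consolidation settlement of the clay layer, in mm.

S_c ≈ 126 mm

Mid-depth of clay below the ground surface: z = 2.6 + 3.9/2 = 4.55 m.
Total vertical stress at mid-clay: σ_v = 19.1×2.6 + 18.1×1.95 = 84.955 kPa.
Pore pressure: u = 9.81×(4.55 − 0) = 44.636 kPa.
Initial effective stress: σ'_0 = σ_v − u = 84.955 − 44.636 = 40.319 kPa.
Final effective stress: σ'_f = 40.319 + 69.8 = 110.12 kPa.
σ'_f = 110.12 > σ'_p = 65.1 kPa, so the stress path crosses the preconsolidation pressure — recompression up to σ'_p, then virgin compression beyond:
S_c = H/(1+e₀)·[C_r·log₁₀(σ'_p/σ'_0) + C_c·log₁₀(σ'_f/σ'_p)]
    = 3.9/1.67 × [0.072×log₁₀(65.1/40.319) + 0.17×log₁₀(110.12/65.1)]
    = 2.3353 × [0.014981 + 0.038808] = 0.1256 m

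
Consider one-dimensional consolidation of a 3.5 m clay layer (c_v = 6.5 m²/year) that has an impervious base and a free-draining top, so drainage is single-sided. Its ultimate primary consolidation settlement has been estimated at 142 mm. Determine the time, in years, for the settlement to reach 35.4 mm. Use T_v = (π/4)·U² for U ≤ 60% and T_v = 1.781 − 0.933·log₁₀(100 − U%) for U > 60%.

Drainage path length: H_d = H = 3.5 m (single drainage).
U = S(t)/S_ult = 35.4/142 = 0.2493.
U ≤ 60%: T_v = (π/4)·U² = (π/4)×0.2493² = 0.048811.
t = T_v·H_d²/c_v = 0.048811×3.5²/6.5 = 0.09199 years.

t ≈ 0.092 years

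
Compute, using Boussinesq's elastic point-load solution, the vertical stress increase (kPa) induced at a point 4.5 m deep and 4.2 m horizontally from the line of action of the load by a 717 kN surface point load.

Δσ_z ≈ 3.53 kPa

Boussinesq vertical stress below a point load on an elastic half-space:
Δσ_z = 3P/(2πz²) · [1 + (r/z)²]^(−5/2)
r/z = 4.2/4.5 = 0.93333; [1+(r/z)²]^(−5/2) = 0.20881.
Δσ_z = 3×717/(2π×4.5²) × 0.20881 = 16.906 × 0.20881 = 3.53 kPa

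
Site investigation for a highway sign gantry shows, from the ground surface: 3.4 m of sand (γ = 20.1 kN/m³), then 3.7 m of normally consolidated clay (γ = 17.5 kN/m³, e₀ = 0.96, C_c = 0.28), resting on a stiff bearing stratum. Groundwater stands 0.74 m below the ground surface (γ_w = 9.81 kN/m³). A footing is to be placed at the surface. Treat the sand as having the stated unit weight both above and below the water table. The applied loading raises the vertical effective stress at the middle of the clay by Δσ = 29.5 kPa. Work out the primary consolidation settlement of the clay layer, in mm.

Mid-depth of clay below the ground surface: z = 3.4 + 3.7/2 = 5.25 m.
Total vertical stress at mid-clay: σ_v = 20.1×3.4 + 17.5×1.85 = 100.72 kPa.
Pore pressure: u = 9.81×(5.25 − 0.74) = 44.243 kPa.
Initial effective stress: σ'_0 = σ_v − u = 100.72 − 44.243 = 56.477 kPa.
Final effective stress: σ'_f = σ'_0 + Δσ = 56.477 + 29.5 = 85.977 kPa.
Normally consolidated clay, so the full stress increment lies on the virgin compression line:
S_c = C_c·H/(1+e₀)·log₁₀(σ'_f/σ'_0) = 0.28×3.7/(1+0.96)×log₁₀(85.977/56.477)
    = 0.52857 × 0.18251 = 0.09647 m

S_c ≈ 96.5 mm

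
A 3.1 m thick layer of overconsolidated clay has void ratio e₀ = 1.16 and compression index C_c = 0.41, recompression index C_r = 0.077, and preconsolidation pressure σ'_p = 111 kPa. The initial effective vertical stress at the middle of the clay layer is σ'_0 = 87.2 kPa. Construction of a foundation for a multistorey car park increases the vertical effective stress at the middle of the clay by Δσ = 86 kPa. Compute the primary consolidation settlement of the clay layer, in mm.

S_c ≈ 125 mm

Final effective stress: σ'_f = 87.2 + 86 = 173.2 kPa.
σ'_f = 173.2 > σ'_p = 111 kPa, so the stress path crosses the preconsolidation pressure — recompression up to σ'_p, then virgin compression beyond:
S_c = H/(1+e₀)·[C_r·log₁₀(σ'_p/σ'_0) + C_c·log₁₀(σ'_f/σ'_p)]
    = 3.1/2.16 × [0.077×log₁₀(111/87.2) + 0.41×log₁₀(173.2/111)]
    = 1.4352 × [0.0080701 + 0.079222] = 0.1253 m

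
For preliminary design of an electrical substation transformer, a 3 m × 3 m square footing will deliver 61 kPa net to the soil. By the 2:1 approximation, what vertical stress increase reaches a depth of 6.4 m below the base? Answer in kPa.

By the 2:1 method the load spreads at 1 horizontal : 2 vertical, so at depth z the loaded area has grown by z in each plan dimension:
Δσ = qBL/((B+z)(L+z)) = 61×3×3/((3+6.4)(3+6.4)) = 6.2132 kPa

Δσ_z ≈ 6.21 kPa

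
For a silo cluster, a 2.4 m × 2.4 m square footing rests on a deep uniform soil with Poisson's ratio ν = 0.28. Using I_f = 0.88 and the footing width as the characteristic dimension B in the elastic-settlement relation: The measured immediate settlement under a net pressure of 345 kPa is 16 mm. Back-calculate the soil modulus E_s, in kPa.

E_s ≈ 42000 kPa

S_e = q·B·(1−ν²)/E_s · I_f  ⇒  E_s = q·B·(1−ν²)·I_f / S_e.
E_s = 345 × 2.4 × 0.9216 × 0.88 / 0.016 = 41970 kPa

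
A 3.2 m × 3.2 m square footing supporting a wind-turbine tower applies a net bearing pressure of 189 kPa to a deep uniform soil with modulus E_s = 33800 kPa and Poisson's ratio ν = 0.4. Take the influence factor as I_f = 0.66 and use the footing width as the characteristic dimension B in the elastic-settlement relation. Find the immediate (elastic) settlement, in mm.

S_e ≈ 9.92 mm

Immediate (elastic) settlement: S_e = q·B·(1−ν²)/E_s · I_f.
S_e = 189 × 3.2 × (1 − 0.4²) / 33800 × 0.66
    = 189 × 3.2 × 0.84 / 33800 × 0.66
    = 0.00992 m = 9.92 mm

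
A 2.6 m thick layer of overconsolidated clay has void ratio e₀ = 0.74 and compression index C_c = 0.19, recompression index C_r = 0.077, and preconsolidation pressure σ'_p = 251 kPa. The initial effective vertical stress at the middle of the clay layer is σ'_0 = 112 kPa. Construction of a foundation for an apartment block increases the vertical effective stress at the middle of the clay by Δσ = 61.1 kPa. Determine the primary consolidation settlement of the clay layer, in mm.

Final effective stress: σ'_f = 112 + 61.1 = 173.1 kPa.
σ'_f = 173.1 ≤ σ'_p = 251 kPa, so the clay remains overconsolidated and only the recompression index applies:
S_c = C_r·H/(1+e₀)·log₁₀(σ'_f/σ'_0) = 0.077×2.6/1.74×log₁₀(173.1/112)
    = 0.11506 × 0.18908 = 0.02176 m

S_c ≈ 21.8 mm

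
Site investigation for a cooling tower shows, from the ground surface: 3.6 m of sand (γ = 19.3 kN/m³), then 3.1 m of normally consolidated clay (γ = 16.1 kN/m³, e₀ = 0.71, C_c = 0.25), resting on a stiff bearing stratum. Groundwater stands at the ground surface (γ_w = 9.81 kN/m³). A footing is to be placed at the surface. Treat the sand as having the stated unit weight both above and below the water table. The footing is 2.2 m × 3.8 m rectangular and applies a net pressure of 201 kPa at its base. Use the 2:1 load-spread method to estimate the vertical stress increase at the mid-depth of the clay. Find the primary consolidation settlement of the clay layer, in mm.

Mid-depth of clay below the ground surface: z = 3.6 + 3.1/2 = 5.15 m.
Total vertical stress at mid-clay: σ_v = 19.3×3.6 + 16.1×1.55 = 94.435 kPa.
Pore pressure: u = 9.81×(5.15 − 0) = 50.522 kPa.
Initial effective stress: σ'_0 = σ_v − u = 94.435 − 50.522 = 43.913 kPa.
Stress increase at mid-clay by the 2:1 spreading method:
Δσ = qBL/((B+z)(L+z)) = 201×2.2×3.8/((2.2+5.15)(3.8+5.15)) = 25.544 kPa
Final effective stress: σ'_f = σ'_0 + Δσ = 43.913 + 25.544 = 69.457 kPa.
Normally consolidated clay, so the full stress increment lies on the virgin compression line:
S_c = C_c·H/(1+e₀)·log₁₀(σ'_f/σ'_0) = 0.25×3.1/(1+0.71)×log₁₀(69.457/43.913)
    = 0.45322 × 0.19912 = 0.09025 m

S_c ≈ 90.2 mm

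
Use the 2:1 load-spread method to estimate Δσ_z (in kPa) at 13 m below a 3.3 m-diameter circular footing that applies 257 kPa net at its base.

By the 2:1 method the load spreads at 1 horizontal : 2 vertical, so at depth z the loaded area has grown by z in each plan dimension:
Δσ ≈ qD²/(D+z)² = 257×3.3²/(3.3+13)² = 10.534 kPa

Δσ_z ≈ 10.5 kPa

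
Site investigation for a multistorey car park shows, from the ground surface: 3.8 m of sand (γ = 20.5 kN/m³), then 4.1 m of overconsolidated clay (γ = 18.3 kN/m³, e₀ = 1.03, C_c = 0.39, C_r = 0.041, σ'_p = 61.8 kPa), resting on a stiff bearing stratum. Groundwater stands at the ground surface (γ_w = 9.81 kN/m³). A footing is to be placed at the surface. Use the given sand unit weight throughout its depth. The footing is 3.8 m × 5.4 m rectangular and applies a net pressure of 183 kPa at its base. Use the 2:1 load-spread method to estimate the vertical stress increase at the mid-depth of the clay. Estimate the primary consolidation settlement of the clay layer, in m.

S_c ≈ 0.141 m

Mid-depth of clay below the ground surface: z = 3.8 + 4.1/2 = 5.85 m.
Total vertical stress at mid-clay: σ_v = 20.5×3.8 + 18.3×2.05 = 115.41 kPa.
Pore pressure: u = 9.81×(5.85 − 0) = 57.389 kPa.
Initial effective stress: σ'_0 = σ_v − u = 115.41 − 57.389 = 58.021 kPa.
Stress increase at mid-clay by the 2:1 spreading method:
Δσ = qBL/((B+z)(L+z)) = 183×3.8×5.4/((3.8+5.85)(5.4+5.85)) = 34.59 kPa
Final effective stress: σ'_f = 58.021 + 34.59 = 92.611 kPa.
σ'_f = 92.611 > σ'_p = 61.8 kPa, so the stress path crosses the preconsolidation pressure — recompression up to σ'_p, then virgin compression beyond:
S_c = H/(1+e₀)·[C_r·log₁₀(σ'_p/σ'_0) + C_c·log₁₀(σ'_f/σ'_p)]
    = 4.1/2.03 × [0.041×log₁₀(61.8/58.021) + 0.39×log₁₀(92.611/61.8)]
    = 2.0197 × [0.0011235 + 0.068513] = 0.1406 m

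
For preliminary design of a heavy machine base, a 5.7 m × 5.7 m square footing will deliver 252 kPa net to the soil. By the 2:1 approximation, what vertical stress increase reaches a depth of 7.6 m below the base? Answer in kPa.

By the 2:1 method the load spreads at 1 horizontal : 2 vertical, so at depth z the loaded area has grown by z in each plan dimension:
Δσ = qBL/((B+z)(L+z)) = 252×5.7×5.7/((5.7+7.6)(5.7+7.6)) = 46.286 kPa

Δσ_z ≈ 46.3 kPa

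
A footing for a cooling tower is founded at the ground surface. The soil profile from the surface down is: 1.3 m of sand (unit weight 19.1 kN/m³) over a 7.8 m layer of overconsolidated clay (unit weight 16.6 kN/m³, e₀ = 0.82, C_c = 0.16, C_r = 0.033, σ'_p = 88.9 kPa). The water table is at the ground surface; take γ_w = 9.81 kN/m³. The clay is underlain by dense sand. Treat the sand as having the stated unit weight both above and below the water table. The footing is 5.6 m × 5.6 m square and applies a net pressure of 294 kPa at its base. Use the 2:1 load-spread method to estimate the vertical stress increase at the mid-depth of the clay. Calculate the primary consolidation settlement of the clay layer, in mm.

Mid-depth of clay below the ground surface: z = 1.3 + 7.8/2 = 5.2 m.
Total vertical stress at mid-clay: σ_v = 19.1×1.3 + 16.6×3.9 = 89.57 kPa.
Pore pressure: u = 9.81×(5.2 − 0) = 51.012 kPa.
Initial effective stress: σ'_0 = σ_v − u = 89.57 − 51.012 = 38.558 kPa.
Stress increase at mid-clay by the 2:1 spreading method:
Δσ = qBL/((B+z)(L+z)) = 294×5.6×5.6/((5.6+5.2)(5.6+5.2)) = 79.045 kPa
Final effective stress: σ'_f = 38.558 + 79.045 = 117.6 kPa.
σ'_f = 117.6 > σ'_p = 88.9 kPa, so the stress path crosses the preconsolidation pressure — recompression up to σ'_p, then virgin compression beyond:
S_c = H/(1+e₀)·[C_r·log₁₀(σ'_p/σ'_0) + C_c·log₁₀(σ'_f/σ'_p)]
    = 7.8/1.82 × [0.033×log₁₀(88.9/38.558) + 0.16×log₁₀(117.6/88.9)]
    = 4.2857 × [0.011972 + 0.019441] = 0.1346 m

S_c ≈ 135 mm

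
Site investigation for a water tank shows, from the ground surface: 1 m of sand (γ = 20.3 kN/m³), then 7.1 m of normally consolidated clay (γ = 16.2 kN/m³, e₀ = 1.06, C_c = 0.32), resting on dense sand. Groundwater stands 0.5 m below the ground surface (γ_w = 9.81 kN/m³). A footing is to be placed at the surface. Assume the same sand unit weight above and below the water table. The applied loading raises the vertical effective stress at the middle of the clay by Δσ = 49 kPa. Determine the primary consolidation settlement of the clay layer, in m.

S_c ≈ 0.396 m

Mid-depth of clay below the ground surface: z = 1 + 7.1/2 = 4.55 m.
Total vertical stress at mid-clay: σ_v = 20.3×1 + 16.2×3.55 = 77.81 kPa.
Pore pressure: u = 9.81×(4.55 − 0.5) = 39.73 kPa.
Initial effective stress: σ'_0 = σ_v − u = 77.81 − 39.73 = 38.08 kPa.
Final effective stress: σ'_f = σ'_0 + Δσ = 38.08 + 49 = 87.08 kPa.
Normally consolidated clay, so the full stress increment lies on the virgin compression line:
S_c = C_c·H/(1+e₀)·log₁₀(σ'_f/σ'_0) = 0.32×7.1/(1+1.06)×log₁₀(87.08/38.08)
    = 1.1029 × 0.35922 = 0.3962 m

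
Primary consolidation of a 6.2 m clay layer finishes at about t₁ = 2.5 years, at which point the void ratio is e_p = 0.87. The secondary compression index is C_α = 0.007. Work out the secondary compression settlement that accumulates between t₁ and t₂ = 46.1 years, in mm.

Secondary compression: S_s = C_α·H/(1+e_p)·log₁₀(t₂/t₁)
S_s = 0.007×6.2/(1+0.87)×log₁₀(46.1/2.5)
    = 0.02321 × 1.266 = 0.02938 m

S_s ≈ 29.4 mm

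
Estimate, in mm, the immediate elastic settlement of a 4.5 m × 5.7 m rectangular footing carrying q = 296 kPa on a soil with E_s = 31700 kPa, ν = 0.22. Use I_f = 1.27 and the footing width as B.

Immediate (elastic) settlement: S_e = q·B·(1−ν²)/E_s · I_f.
S_e = 296 × 4.5 × (1 − 0.22²) / 31700 × 1.27
    = 296 × 4.5 × 0.9516 / 31700 × 1.27
    = 0.05078 m = 50.78 mm

S_e ≈ 50.8 mm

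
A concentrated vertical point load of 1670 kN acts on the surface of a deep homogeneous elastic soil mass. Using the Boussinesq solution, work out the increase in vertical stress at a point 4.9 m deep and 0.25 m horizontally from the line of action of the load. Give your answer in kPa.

Δσ_z ≈ 33 kPa

Boussinesq vertical stress below a point load on an elastic half-space:
Δσ_z = 3P/(2πz²) · [1 + (r/z)²]^(−5/2)
r/z = 0.25/4.9 = 0.05102; [1+(r/z)²]^(−5/2) = 0.99352.
Δσ_z = 3×1670/(2π×4.9²) × 0.99352 = 33.21 × 0.99352 = 32.99 kPa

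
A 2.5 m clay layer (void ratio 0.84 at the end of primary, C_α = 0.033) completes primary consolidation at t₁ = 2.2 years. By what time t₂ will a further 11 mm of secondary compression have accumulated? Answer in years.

t₂ ≈ 3.87 years

S_s = C_α·H/(1+e_p)·log₁₀(t₂/t₁) ⇒ log₁₀(t₂/t₁) = S_s·(1+e_p)/(C_α·H).
log₁₀(t₂/t₁) = 0.011 × (1+0.84) / (0.033×2.5) = 0.2453
t₂ = t₁ × 10^0.2453 = 2.2 × 1.759 = 3.87 years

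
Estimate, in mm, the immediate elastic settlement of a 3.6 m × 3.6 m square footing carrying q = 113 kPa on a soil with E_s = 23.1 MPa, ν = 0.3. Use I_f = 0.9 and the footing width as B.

Immediate (elastic) settlement: S_e = q·B·(1−ν²)/E_s · I_f.
E_s = 23.1 MPa = 23100 kPa.
S_e = 113 × 3.6 × (1 − 0.3²) / 23100 × 0.9
    = 113 × 3.6 × 0.91 / 23100 × 0.9
    = 0.01442 m = 14.42 mm

S_e ≈ 14.4 mm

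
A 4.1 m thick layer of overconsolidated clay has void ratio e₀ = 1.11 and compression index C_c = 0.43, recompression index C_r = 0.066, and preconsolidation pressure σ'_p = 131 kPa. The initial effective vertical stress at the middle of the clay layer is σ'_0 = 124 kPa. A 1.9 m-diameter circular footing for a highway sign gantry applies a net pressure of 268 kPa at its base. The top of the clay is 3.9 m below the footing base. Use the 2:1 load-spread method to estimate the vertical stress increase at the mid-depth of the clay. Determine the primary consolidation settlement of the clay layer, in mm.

S_c ≈ 26.4 mm

Mid-depth of clay below the footing base: z = 3.9 + 4.1/2 = 5.95 m.
Stress increase at mid-clay by the 2:1 spreading method:
Δσ ≈ qD²/(D+z)² = 268×1.9²/(1.9+5.95)² = 15.7 kPa
Final effective stress: σ'_f = 124 + 15.7 = 139.7 kPa.
σ'_f = 139.7 > σ'_p = 131 kPa, so the stress path crosses the preconsolidation pressure — recompression up to σ'_p, then virgin compression beyond:
S_c = H/(1+e₀)·[C_r·log₁₀(σ'_p/σ'_0) + C_c·log₁₀(σ'_f/σ'_p)]
    = 4.1/2.11 × [0.066×log₁₀(131/124) + 0.43×log₁₀(139.7/131)]
    = 1.9431 × [0.0015741 + 0.012008] = 0.02639 m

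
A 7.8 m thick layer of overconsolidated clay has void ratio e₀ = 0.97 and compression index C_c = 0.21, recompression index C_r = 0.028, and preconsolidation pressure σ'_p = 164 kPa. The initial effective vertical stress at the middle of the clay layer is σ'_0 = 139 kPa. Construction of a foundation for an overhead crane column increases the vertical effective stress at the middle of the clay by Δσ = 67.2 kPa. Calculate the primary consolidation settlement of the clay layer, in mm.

S_c ≈ 90.6 mm

Final effective stress: σ'_f = 139 + 67.2 = 206.2 kPa.
σ'_f = 206.2 > σ'_p = 164 kPa, so the stress path crosses the preconsolidation pressure — recompression up to σ'_p, then virgin compression beyond:
S_c = H/(1+e₀)·[C_r·log₁₀(σ'_p/σ'_0) + C_c·log₁₀(σ'_f/σ'_p)]
    = 7.8/1.97 × [0.028×log₁₀(164/139) + 0.21×log₁₀(206.2/164)]
    = 3.9594 × [0.0020112 + 0.020883] = 0.09065 m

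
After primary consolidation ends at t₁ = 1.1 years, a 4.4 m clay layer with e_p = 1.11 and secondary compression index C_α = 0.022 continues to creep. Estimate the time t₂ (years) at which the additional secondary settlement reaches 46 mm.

S_s = C_α·H/(1+e_p)·log₁₀(t₂/t₁) ⇒ log₁₀(t₂/t₁) = S_s·(1+e_p)/(C_α·H).
log₁₀(t₂/t₁) = 0.046 × (1+1.11) / (0.022×4.4) = 1.003
t₂ = t₁ × 10^1.003 = 1.1 × 10.06 = 11.07 years

t₂ ≈ 11.1 years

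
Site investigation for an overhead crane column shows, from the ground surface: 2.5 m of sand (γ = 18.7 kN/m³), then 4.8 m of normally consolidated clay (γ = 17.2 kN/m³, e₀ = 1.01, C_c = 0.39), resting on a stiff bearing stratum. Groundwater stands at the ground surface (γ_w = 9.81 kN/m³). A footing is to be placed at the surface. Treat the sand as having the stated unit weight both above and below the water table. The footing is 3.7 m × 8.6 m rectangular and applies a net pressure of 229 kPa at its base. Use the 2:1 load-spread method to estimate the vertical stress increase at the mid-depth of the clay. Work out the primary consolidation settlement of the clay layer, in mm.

Mid-depth of clay below the ground surface: z = 2.5 + 4.8/2 = 4.9 m.
Total vertical stress at mid-clay: σ_v = 18.7×2.5 + 17.2×2.4 = 88.03 kPa.
Pore pressure: u = 9.81×(4.9 − 0) = 48.069 kPa.
Initial effective stress: σ'_0 = σ_v − u = 88.03 − 48.069 = 39.961 kPa.
Stress increase at mid-clay by the 2:1 spreading method:
Δσ = qBL/((B+z)(L+z)) = 229×3.7×8.6/((3.7+4.9)(8.6+4.9)) = 62.763 kPa
Final effective stress: σ'_f = σ'_0 + Δσ = 39.961 + 62.763 = 102.72 kPa.
Normally consolidated clay, so the full stress increment lies on the virgin compression line:
S_c = C_c·H/(1+e₀)·log₁₀(σ'_f/σ'_0) = 0.39×4.8/(1+1.01)×log₁₀(102.72/39.961)
    = 0.93134 × 0.41002 = 0.3819 m

S_c ≈ 382 mm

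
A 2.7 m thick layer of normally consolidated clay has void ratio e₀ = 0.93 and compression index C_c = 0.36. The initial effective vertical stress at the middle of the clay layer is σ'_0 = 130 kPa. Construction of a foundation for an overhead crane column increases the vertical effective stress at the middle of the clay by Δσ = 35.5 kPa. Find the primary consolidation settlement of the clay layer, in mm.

Final effective stress: σ'_f = σ'_0 + Δσ = 130 + 35.5 = 165.5 kPa.
Normally consolidated clay, so the full stress increment lies on the virgin compression line:
S_c = C_c·H/(1+e₀)·log₁₀(σ'_f/σ'_0) = 0.36×2.7/(1+0.93)×log₁₀(165.5/130)
    = 0.50363 × 0.10485 = 0.05281 m

S_c ≈ 52.8 mm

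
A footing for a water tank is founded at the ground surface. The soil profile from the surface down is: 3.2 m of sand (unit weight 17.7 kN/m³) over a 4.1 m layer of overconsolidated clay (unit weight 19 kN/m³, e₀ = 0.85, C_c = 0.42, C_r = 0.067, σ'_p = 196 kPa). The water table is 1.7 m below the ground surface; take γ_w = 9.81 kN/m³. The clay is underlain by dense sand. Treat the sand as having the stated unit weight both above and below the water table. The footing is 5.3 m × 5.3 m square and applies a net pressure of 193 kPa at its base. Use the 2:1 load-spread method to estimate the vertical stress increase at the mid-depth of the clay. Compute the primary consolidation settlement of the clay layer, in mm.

S_c ≈ 38 mm

Mid-depth of clay below the ground surface: z = 3.2 + 4.1/2 = 5.25 m.
Total vertical stress at mid-clay: σ_v = 17.7×3.2 + 19×2.05 = 95.59 kPa.
Pore pressure: u = 9.81×(5.25 − 1.7) = 34.825 kPa.
Initial effective stress: σ'_0 = σ_v − u = 95.59 − 34.825 = 60.765 kPa.
Stress increase at mid-clay by the 2:1 spreading method:
Δσ = qBL/((B+z)(L+z)) = 193×5.3×5.3/((5.3+5.25)(5.3+5.25)) = 48.708 kPa
Final effective stress: σ'_f = 60.765 + 48.708 = 109.47 kPa.
σ'_f = 109.47 ≤ σ'_p = 196 kPa, so the clay remains overconsolidated and only the recompression index applies:
S_c = C_r·H/(1+e₀)·log₁₀(σ'_f/σ'_0) = 0.067×4.1/1.85×log₁₀(109.47/60.765)
    = 0.14849 × 0.25564 = 0.03796 m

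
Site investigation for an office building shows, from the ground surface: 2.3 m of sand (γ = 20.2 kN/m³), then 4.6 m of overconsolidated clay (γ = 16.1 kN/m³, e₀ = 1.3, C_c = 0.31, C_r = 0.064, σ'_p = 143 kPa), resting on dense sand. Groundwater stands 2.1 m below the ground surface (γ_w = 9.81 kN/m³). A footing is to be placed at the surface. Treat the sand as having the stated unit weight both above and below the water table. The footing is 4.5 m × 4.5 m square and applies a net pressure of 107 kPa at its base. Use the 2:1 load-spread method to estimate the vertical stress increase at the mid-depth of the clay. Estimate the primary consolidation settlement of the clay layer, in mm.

S_c ≈ 20.4 mm

Mid-depth of clay below the ground surface: z = 2.3 + 4.6/2 = 4.6 m.
Total vertical stress at mid-clay: σ_v = 20.2×2.3 + 16.1×2.3 = 83.49 kPa.
Pore pressure: u = 9.81×(4.6 − 2.1) = 24.525 kPa.
Initial effective stress: σ'_0 = σ_v − u = 83.49 − 24.525 = 58.965 kPa.
Stress increase at mid-clay by the 2:1 spreading method:
Δσ = qBL/((B+z)(L+z)) = 107×4.5×4.5/((4.5+4.6)(4.5+4.6)) = 26.165 kPa
Final effective stress: σ'_f = 58.965 + 26.165 = 85.13 kPa.
σ'_f = 85.13 ≤ σ'_p = 143 kPa, so the clay remains overconsolidated and only the recompression index applies:
S_c = C_r·H/(1+e₀)·log₁₀(σ'_f/σ'_0) = 0.064×4.6/2.3×log₁₀(85.13/58.965)
    = 0.128 × 0.15949 = 0.02041 m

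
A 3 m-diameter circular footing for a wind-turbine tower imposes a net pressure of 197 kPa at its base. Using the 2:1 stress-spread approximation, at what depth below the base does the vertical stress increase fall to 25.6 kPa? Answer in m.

z ≈ 5.32 m

2:1 spreading — at depth z the loaded area has grown by z in each plan dimension:
qD²/(D+z)² = Δσ_z ⇒ z = D(√(q/Δσ_z) − 1) = 3×(√(197/25.6) − 1) = 5.322 m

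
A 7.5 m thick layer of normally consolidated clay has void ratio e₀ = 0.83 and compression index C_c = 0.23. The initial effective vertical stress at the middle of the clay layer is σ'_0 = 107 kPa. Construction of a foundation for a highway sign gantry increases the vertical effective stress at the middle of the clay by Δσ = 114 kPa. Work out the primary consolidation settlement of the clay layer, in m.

S_c ≈ 0.297 m

Final effective stress: σ'_f = σ'_0 + Δσ = 107 + 114 = 221 kPa.
Normally consolidated clay, so the full stress increment lies on the virgin compression line:
S_c = C_c·H/(1+e₀)·log₁₀(σ'_f/σ'_0) = 0.23×7.5/(1+0.83)×log₁₀(221/107)
    = 0.94262 × 0.31501 = 0.2969 m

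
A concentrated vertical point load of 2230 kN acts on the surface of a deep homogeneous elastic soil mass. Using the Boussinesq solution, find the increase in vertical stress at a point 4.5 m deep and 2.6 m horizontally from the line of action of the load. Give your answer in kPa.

Boussinesq vertical stress below a point load on an elastic half-space:
Δσ_z = 3P/(2πz²) · [1 + (r/z)²]^(−5/2)
r/z = 2.6/4.5 = 0.57778; [1+(r/z)²]^(−5/2) = 0.48669.
Δσ_z = 3×2230/(2π×4.5²) × 0.48669 = 52.58 × 0.48669 = 25.59 kPa

Δσ_z ≈ 25.6 kPa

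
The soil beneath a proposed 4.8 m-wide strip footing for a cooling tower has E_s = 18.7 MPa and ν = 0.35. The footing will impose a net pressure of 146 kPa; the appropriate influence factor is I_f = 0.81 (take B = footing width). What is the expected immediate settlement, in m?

Immediate (elastic) settlement: S_e = q·B·(1−ν²)/E_s · I_f.
E_s = 18.7 MPa = 18700 kPa.
S_e = 146 × 4.8 × (1 − 0.35²) / 18700 × 0.81
    = 146 × 4.8 × 0.8775 / 18700 × 0.81
    = 0.02664 m

S_e ≈ 0.0266 m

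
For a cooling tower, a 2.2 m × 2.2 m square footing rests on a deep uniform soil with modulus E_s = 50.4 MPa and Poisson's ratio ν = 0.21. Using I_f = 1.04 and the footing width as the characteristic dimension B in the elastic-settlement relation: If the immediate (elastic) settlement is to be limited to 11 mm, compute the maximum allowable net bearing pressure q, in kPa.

E_s = 50.4 MPa = 50400 kPa.
S_e = q·B·(1−ν²)/E_s · I_f  ⇒  q = S_e·E_s / (B·(1−ν²)·I_f).
q = 0.011 × 50400 / (2.2 × 0.9559 × 1.04) = 253.5 kPa

q ≈ 253 kPa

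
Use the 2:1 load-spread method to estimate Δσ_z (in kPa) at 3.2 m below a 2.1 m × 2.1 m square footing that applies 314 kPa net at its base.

Δσ_z ≈ 49.3 kPa

By the 2:1 method the load spreads at 1 horizontal : 2 vertical, so at depth z the loaded area has grown by z in each plan dimension:
Δσ = qBL/((B+z)(L+z)) = 314×2.1×2.1/((2.1+3.2)(2.1+3.2)) = 49.297 kPa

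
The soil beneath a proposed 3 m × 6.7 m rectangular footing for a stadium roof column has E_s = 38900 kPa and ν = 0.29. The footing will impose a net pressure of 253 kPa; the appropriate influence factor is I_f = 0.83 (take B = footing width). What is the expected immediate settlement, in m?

Immediate (elastic) settlement: S_e = q·B·(1−ν²)/E_s · I_f.
S_e = 253 × 3 × (1 − 0.29²) / 38900 × 0.83
    = 253 × 3 × 0.9159 / 38900 × 0.83
    = 0.01483 m

S_e ≈ 0.0148 m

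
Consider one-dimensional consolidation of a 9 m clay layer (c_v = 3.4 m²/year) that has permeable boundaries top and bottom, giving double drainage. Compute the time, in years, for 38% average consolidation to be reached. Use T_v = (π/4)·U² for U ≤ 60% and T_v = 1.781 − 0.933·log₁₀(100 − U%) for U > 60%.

t ≈ 0.675 years

Drainage path length: H_d = H/2 = 4.5 m (double drainage).
U ≤ 60%: T_v = (π/4)·U² = (π/4)×0.38² = 0.11341.
t = T_v·H_d²/c_v = 0.11341×4.5²/3.4 = 0.6755 years.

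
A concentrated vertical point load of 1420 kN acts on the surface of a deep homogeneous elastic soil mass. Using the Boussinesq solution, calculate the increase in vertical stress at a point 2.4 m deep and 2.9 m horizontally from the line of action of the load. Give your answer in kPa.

Δσ_z ≈ 12.4 kPa

Boussinesq vertical stress below a point load on an elastic half-space:
Δσ_z = 3P/(2πz²) · [1 + (r/z)²]^(−5/2)
r/z = 2.9/2.4 = 1.2083; [1+(r/z)²]^(−5/2) = 0.10535.
Δσ_z = 3×1420/(2π×2.4²) × 0.10535 = 117.71 × 0.10535 = 12.4 kPa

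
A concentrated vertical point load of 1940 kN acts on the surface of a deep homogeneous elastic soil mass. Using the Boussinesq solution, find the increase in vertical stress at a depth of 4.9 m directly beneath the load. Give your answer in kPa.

Δσ_z ≈ 38.6 kPa

Boussinesq vertical stress below a point load on an elastic half-space:
Δσ_z = 3P/(2πz²) · [1 + (r/z)²]^(−5/2)
r/z = 0/4.9 = 0; [1+(r/z)²]^(−5/2) = 1.
Δσ_z = 3×1940/(2π×4.9²) × 1 = 38.579 × 1 = 38.58 kPa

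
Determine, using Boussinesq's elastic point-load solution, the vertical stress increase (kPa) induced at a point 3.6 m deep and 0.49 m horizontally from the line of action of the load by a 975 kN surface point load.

Boussinesq vertical stress below a point load on an elastic half-space:
Δσ_z = 3P/(2πz²) · [1 + (r/z)²]^(−5/2)
r/z = 0.49/3.6 = 0.13611; [1+(r/z)²]^(−5/2) = 0.95515.
Δσ_z = 3×975/(2π×3.6²) × 0.95515 = 35.92 × 0.95515 = 34.31 kPa

Δσ_z ≈ 34.3 kPa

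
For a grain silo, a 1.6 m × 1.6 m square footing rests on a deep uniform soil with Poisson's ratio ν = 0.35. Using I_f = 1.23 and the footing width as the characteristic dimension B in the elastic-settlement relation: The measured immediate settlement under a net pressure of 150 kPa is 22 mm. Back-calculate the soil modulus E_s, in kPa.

S_e = q·B·(1−ν²)/E_s · I_f  ⇒  E_s = q·B·(1−ν²)·I_f / S_e.
E_s = 150 × 1.6 × 0.8775 × 1.23 / 0.022 = 11770 kPa

E_s ≈ 11800 kPa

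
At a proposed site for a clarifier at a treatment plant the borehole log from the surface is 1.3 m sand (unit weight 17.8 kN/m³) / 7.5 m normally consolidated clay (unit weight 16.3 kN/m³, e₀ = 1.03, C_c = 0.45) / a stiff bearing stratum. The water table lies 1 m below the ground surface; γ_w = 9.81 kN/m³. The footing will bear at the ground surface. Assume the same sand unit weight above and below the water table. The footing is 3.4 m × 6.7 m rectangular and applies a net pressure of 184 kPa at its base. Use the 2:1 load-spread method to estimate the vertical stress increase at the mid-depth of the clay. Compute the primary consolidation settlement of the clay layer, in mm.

Mid-depth of clay below the ground surface: z = 1.3 + 7.5/2 = 5.05 m.
Total vertical stress at mid-clay: σ_v = 17.8×1.3 + 16.3×3.75 = 84.265 kPa.
Pore pressure: u = 9.81×(5.05 − 1) = 39.73 kPa.
Initial effective stress: σ'_0 = σ_v − u = 84.265 − 39.73 = 44.535 kPa.
Stress increase at mid-clay by the 2:1 spreading method:
Δσ = qBL/((B+z)(L+z)) = 184×3.4×6.7/((3.4+5.05)(6.7+5.05)) = 42.216 kPa
Final effective stress: σ'_f = σ'_0 + Δσ = 44.535 + 42.216 = 86.751 kPa.
Normally consolidated clay, so the full stress increment lies on the virgin compression line:
S_c = C_c·H/(1+e₀)·log₁₀(σ'_f/σ'_0) = 0.45×7.5/(1+1.03)×log₁₀(86.751/44.535)
    = 1.6626 × 0.28957 = 0.4814 m

S_c ≈ 481 mm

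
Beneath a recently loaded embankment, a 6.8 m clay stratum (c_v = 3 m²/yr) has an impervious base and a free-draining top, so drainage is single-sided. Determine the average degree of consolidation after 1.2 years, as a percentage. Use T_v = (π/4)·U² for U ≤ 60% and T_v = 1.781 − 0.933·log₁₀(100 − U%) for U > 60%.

U ≈ 31.5 %

Drainage path length: H_d = H = 6.8 m (single drainage).
T_v = c_v·t/H_d² = 3×1.2/6.8² = 0.077855.
T_v = 0.077855 corresponds to the U ≤ 60% branch:
U = √(4T_v/π) = 0.3148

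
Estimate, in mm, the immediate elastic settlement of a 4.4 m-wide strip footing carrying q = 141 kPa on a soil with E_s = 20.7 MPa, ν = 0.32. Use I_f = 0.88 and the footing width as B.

Immediate (elastic) settlement: S_e = q·B·(1−ν²)/E_s · I_f.
E_s = 20.7 MPa = 20700 kPa.
S_e = 141 × 4.4 × (1 − 0.32²) / 20700 × 0.88
    = 141 × 4.4 × 0.8976 / 20700 × 0.88
    = 0.02367 m = 23.67 mm

S_e ≈ 23.7 mm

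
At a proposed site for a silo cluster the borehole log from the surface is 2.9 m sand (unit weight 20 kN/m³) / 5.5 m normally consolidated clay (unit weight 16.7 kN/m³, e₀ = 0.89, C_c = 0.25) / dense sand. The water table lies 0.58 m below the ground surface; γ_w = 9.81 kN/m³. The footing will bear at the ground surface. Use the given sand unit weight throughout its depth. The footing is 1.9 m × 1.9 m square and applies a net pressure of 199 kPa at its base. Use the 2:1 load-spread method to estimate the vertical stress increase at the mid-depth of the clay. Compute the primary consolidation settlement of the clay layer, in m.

Mid-depth of clay below the ground surface: z = 2.9 + 5.5/2 = 5.65 m.
Total vertical stress at mid-clay: σ_v = 20×2.9 + 16.7×2.75 = 103.92 kPa.
Pore pressure: u = 9.81×(5.65 − 0.58) = 49.737 kPa.
Initial effective stress: σ'_0 = σ_v − u = 103.92 − 49.737 = 54.183 kPa.
Stress increase at mid-clay by the 2:1 spreading method:
Δσ = qBL/((B+z)(L+z)) = 199×1.9×1.9/((1.9+5.65)(1.9+5.65)) = 12.603 kPa
Final effective stress: σ'_f = σ'_0 + Δσ = 54.183 + 12.603 = 66.786 kPa.
Normally consolidated clay, so the full stress increment lies on the virgin compression line:
S_c = C_c·H/(1+e₀)·log₁₀(σ'_f/σ'_0) = 0.25×5.5/(1+0.89)×log₁₀(66.786/54.183)
    = 0.72751 × 0.090822 = 0.06607 m

S_c ≈ 0.0661 m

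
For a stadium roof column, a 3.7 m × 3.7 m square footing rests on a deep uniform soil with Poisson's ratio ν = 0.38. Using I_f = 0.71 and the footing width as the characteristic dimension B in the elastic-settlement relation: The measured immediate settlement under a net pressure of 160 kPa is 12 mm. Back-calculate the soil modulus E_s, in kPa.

E_s ≈ 30000 kPa

S_e = q·B·(1−ν²)/E_s · I_f  ⇒  E_s = q·B·(1−ν²)·I_f / S_e.
E_s = 160 × 3.7 × 0.8556 × 0.71 / 0.012 = 29970 kPa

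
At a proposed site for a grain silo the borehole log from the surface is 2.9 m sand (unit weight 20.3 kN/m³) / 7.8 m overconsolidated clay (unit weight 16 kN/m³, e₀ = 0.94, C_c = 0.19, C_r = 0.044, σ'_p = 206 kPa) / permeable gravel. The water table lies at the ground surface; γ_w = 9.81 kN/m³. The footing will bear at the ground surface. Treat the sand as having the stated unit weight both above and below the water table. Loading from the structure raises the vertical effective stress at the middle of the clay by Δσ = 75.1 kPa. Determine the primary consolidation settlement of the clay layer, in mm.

Mid-depth of clay below the ground surface: z = 2.9 + 7.8/2 = 6.8 m.
Total vertical stress at mid-clay: σ_v = 20.3×2.9 + 16×3.9 = 121.27 kPa.
Pore pressure: u = 9.81×(6.8 − 0) = 66.708 kPa.
Initial effective stress: σ'_0 = σ_v − u = 121.27 − 66.708 = 54.562 kPa.
Final effective stress: σ'_f = 54.562 + 75.1 = 129.66 kPa.
σ'_f = 129.66 ≤ σ'_p = 206 kPa, so the clay remains overconsolidated and only the recompression index applies:
S_c = C_r·H/(1+e₀)·log₁₀(σ'_f/σ'_0) = 0.044×7.8/1.94×log₁₀(129.66/54.562)
    = 0.17691 × 0.37592 = 0.0665 m

S_c ≈ 66.5 mm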